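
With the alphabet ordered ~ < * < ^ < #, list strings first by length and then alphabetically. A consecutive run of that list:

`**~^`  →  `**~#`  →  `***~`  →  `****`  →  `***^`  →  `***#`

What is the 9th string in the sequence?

Advancing 3 positions from ***# through ***# → **^~ → **^* reaches term 9.

**^^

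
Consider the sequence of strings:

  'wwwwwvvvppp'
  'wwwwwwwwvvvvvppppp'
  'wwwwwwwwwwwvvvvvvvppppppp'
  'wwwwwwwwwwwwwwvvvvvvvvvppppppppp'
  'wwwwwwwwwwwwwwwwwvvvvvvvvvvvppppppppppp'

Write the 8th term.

wwwwwwwwwwwwwwwwwwwwwwwwwwvvvvvvvvvvvvvvvvvppppppppppppppppp

Reading off run lengths: w runs 5, 8, 11, 14, 17; v runs 3, 5, 7, 9, 11; p runs 3, 5, 7, 9, 11 — each is linear in n (n = 1, 2, …).
For term 8, n = 8, so the run lengths are 26, 17, 17.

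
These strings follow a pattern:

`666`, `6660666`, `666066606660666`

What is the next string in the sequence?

6660666066606660666066606660666

Each string is two copies of the previous one joined by '0'.
One more doubling of 666066606660666 gives the answer.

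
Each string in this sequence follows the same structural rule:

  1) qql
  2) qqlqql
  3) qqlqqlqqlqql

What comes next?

qqlqqlqqlqqlqqlqqlqqlqql

s(k+1) = s(k)·s(k) — each term doubles the last.
One more doubling of qqlqqlqqlqql gives the answer.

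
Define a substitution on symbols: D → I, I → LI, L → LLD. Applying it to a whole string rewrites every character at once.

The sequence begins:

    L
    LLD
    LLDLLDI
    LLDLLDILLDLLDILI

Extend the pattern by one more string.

Replace each of the 16 characters of LLDLLDILLDLLDILI in place — LLD LLD I LLD LLD I LI LLD LLD I LLD LLD I LI LLD LI — and concatenate.

LLDLLDILLDLLDILILLDLLDILLDLLDILILLDLI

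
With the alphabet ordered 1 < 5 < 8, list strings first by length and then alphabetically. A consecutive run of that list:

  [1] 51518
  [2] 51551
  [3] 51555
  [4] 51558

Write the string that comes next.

Treat 51558 as a base-3 numeral over the given alphabet and add one, carrying through any trailing 8's.

51581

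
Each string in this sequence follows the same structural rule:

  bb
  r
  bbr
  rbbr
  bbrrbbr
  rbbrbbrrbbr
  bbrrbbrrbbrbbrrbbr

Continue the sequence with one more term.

From term 3 onward, concatenate the second-to-last term with the last: bb·r = bbr, r·bbr = rbbr, …
The next term joins rbbrbbrrbbr and bbrrbbrrbbrbbrrbbr.

rbbrbbrrbbrbbrrbbrrbbrbbrrbbr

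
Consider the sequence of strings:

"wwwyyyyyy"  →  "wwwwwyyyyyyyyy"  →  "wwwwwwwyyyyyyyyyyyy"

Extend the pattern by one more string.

Term n consists of 2n-1 w's, followed by 3n y's, where the shown terms are n = 2, 3, 4.
For the next term, n = 5, so the run lengths are 9, 15.

wwwwwwwwwyyyyyyyyyyyyyyy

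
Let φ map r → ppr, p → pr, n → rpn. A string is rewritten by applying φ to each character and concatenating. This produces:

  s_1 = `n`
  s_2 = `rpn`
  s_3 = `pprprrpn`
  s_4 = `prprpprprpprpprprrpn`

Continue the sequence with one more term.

prpprprpprprprpprprpprprprpprprprpprprpprpprprrpn

φ(prprpprprpprpprprrpn) expands symbol-by-symbol to pr ppr pr ppr pr pr ppr pr ppr pr pr ppr pr pr ppr pr ppr ppr pr rpn; joining the 20 pieces gives the next term.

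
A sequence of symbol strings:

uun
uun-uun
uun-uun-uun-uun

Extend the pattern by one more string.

uun-uun-uun-uun-uun-uun-uun-uun

Each string is two copies of the previous one joined by '-'.
So the next term is two copies of uun-uun-uun-uun with '-' between the halves.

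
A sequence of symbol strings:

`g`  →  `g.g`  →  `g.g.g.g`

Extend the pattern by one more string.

g.g.g.g.g.g.g.g

Each string is two copies of the previous one joined by '.'.
So the next term is two copies of g.g.g.g with '.' between the halves.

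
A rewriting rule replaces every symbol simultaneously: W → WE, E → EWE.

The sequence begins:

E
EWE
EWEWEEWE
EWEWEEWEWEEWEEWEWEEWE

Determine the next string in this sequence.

EWEWEEWEWEEWEEWEWEEWEWEEWEEWEWEEWEEWEWEEWEWEEWEEWEWEEWE

Replace each of the 21 characters of EWEWEEWEWEEWEEWEWEEWE in place — EWE WE EWE WE EWE EWE WE EWE WE EWE EWE WE EWE EWE WE EWE WE EWE EWE WE EWE — and concatenate.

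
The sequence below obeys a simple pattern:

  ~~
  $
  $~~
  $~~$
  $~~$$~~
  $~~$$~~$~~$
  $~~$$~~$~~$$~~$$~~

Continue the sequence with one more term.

Each term (from the third on) is the previous term followed by the one before it: term 3 = $·~~ = $~~.
Continuing: $~~$$~~$~~$$~~$$~~ · $~~$$~~$~~$ gives term 8.

$~~$$~~$~~$$~~$$~~$~~$$~~$~~$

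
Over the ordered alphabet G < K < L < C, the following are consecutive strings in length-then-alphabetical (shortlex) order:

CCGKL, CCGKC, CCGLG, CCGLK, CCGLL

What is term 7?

Continuing the enumeration 2 steps past CCGLL: CCGLL → CCGLC → (answer).

CCGCG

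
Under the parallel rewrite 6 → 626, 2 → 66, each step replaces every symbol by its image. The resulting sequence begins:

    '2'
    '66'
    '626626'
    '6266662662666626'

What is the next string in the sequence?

Replace each of the 16 characters of 6266662662666626 in place — 626 66 626 626 626 626 66 626 626 66 626 626 626 626 66 626 — and concatenate.

62666626626626626666266266662662662662666626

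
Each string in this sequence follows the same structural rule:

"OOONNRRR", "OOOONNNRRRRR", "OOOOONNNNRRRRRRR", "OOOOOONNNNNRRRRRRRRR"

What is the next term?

OOOOOOONNNNNNRRRRRRRRRRR

Term n consists of n+1 O's, followed by n N's, followed by 2n-1 R's, where the shown terms are n = 2, 3, 4, 5.
At n = 6 the blocks have lengths 7, 6, 11.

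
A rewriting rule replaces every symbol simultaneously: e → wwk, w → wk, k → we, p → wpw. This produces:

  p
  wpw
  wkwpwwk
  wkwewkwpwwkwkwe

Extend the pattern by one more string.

Rewriting the 15 symbols of wkwewkwpwwkwkwe one by one yields wk we wk wwk wk we wk wpw wk wk we wk we wk wwk; concatenated:

wkwewkwwkwkwewkwpwwkwkwewkwewkwwk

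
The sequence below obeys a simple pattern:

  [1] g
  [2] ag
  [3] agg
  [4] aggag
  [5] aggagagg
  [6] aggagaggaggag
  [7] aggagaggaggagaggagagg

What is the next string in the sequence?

Each term (from the third on) is the previous term followed by the one before it: term 3 = ag·g = agg.
The next term joins aggagaggaggagaggagagg and aggagaggaggag.

aggagaggaggagaggagaggaggagaggaggag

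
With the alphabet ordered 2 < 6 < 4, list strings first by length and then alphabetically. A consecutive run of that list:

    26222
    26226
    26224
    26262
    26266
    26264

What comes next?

The successor of 26264 increments the rightmost position that isn't already 4 and resets every position after it to 2.

26242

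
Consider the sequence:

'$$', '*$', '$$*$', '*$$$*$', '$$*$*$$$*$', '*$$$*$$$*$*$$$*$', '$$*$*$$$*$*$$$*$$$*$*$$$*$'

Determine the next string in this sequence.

This is a Fibonacci-style word recurrence s(k) = s(k−2)·s(k−1): e.g. $$·*$ = $$*$.
The next term joins *$$$*$$$*$*$$$*$ and $$*$*$$$*$*$$$*$$$*$*$$$*$.

*$$$*$$$*$*$$$*$$$*$*$$$*$*$$$*$$$*$*$$$*$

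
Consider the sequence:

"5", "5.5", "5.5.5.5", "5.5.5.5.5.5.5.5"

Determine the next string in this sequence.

Every step duplicates the string with '.' between the halves.
Doubling 5.5.5.5.5.5.5.5 with '.' between the halves:

5.5.5.5.5.5.5.5.5.5.5.5.5.5.5.5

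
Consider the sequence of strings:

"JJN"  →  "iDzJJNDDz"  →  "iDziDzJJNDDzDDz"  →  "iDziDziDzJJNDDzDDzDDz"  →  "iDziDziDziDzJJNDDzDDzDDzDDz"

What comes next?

s(k+1) = iDz·s(k)·DDz, so each term gains iDz as a prefix and DDz as a suffix.
Applying this once more to iDziDziDziDzJJNDDzDDzDDzDDz:

iDziDziDziDziDzJJNDDzDDzDDzDDzDDz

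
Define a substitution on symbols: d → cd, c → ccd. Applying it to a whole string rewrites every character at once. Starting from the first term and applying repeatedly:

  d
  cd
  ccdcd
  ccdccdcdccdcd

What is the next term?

ccdccdcdccdccdcdccdcdccdccdcdccdcd

φ(ccdccdcdccdcd) expands symbol-by-symbol to ccd ccd cd ccd ccd cd ccd cd ccd ccd cd ccd cd; joining the 13 pieces gives the next term.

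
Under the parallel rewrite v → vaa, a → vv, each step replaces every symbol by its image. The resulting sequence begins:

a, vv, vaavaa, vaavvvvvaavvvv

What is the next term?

Replace each of the 14 characters of vaavvvvvaavvvv in place — vaa vv vv vaa vaa vaa vaa vaa vv vv vaa vaa vaa vaa — and concatenate.

vaavvvvvaavaavaavaavaavvvvvaavaavaavaa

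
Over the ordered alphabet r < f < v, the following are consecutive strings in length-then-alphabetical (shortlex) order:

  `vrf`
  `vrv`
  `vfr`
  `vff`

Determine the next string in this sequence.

Find the rightmost character of vff below v, bump it to the next letter, and reset everything to its right to r.

vfv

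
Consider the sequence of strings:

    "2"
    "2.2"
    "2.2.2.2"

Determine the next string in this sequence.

2.2.2.2.2.2.2.2

s(k+1) = s(k)·.·s(k) — each term doubles the last with '.' between the halves.
So the next term is two copies of 2.2.2.2 with '.' between the halves.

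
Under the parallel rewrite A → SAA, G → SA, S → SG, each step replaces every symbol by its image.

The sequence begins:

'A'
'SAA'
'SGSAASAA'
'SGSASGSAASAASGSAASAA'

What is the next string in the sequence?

Replace each of the 20 characters of SGSASGSAASAASGSAASAA in place — SG SA SG SAA SG SA SG SAA SAA SG SAA SAA SG SA SG SAA SAA SG SAA SAA — and concatenate.

SGSASGSAASGSASGSAASAASGSAASAASGSASGSAASAASGSAASAA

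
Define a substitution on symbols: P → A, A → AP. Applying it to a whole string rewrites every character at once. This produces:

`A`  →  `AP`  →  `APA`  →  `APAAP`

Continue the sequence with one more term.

APAAPAPA

Apply φ to APAAP symbol by symbol: A→AP, P→A, A→AP, A→AP, P→A; joined: AP A AP AP A.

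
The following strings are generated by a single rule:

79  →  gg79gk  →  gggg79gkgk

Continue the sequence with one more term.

gggggg79gkgkgk

Every step adds gg to the front and gk to the end of the previous string.
One more step from gggg79gkgk gives the answer.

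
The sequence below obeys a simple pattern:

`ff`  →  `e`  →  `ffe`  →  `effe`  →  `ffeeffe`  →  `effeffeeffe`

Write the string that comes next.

Each term (from the third on) is the two preceding terms concatenated in order: term 3 = ff·e = ffe.
Continuing: ffeeffe · effeffeeffe gives term 7.

ffeeffeeffeffeeffe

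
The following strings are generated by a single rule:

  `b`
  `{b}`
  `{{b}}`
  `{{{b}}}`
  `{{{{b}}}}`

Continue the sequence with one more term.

s(k+1) = {·s(k)·}, so each term gains { as a prefix and } as a suffix.
Applying this once more to {{{{b}}}}:

{{{{{b}}}}}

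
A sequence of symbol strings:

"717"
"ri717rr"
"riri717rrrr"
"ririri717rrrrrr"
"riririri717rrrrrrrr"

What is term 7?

s(k+1) = ri·s(k)·rr, so each term gains ri as a prefix and rr as a suffix.
From riririri717rrrrrrrr, 2 further steps: riririri717rrrrrrrr → ririririri717rrrrrrrrrr → (answer).

riririririri717rrrrrrrrrrrr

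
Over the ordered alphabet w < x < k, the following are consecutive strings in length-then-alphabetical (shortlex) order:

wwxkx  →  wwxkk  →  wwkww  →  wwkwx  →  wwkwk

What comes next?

The successor of wwkwk increments the rightmost position that isn't already k and resets every position after it to w.

wwkxw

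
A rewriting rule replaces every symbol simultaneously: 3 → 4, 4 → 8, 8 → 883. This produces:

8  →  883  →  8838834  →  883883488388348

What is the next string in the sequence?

Rewriting the 15 symbols of 883883488388348 one by one yields 883 883 4 883 883 4 8 883 883 4 883 883 4 8 883; concatenated:

883883488388348883883488388348883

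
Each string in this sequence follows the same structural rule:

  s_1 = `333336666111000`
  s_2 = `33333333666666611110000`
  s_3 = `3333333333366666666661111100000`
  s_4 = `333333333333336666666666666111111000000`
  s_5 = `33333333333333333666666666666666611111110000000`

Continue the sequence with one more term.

Reading off run lengths: 3 runs 5, 8, 11, 14, 17; 6 runs 4, 7, 10, 13, 16; 1 runs 3, 4, 5, 6, 7; 0 runs 3, 4, 5, 6, 7 — each is linear in n (n = 1, 2, …).
Setting n = 6 gives 20, 19, 8, 8 characters in each block.

3333333333333333333366666666666666666661111111100000000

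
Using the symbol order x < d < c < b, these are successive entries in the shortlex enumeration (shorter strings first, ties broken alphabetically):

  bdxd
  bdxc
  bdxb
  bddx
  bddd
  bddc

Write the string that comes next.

bddb

Treat bddc as a base-4 numeral over the given alphabet and add one, carrying through any trailing b's.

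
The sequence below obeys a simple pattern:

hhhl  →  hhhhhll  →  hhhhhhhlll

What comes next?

Term n consists of 2n+1 h's, followed by n l's (n = 1, 2, …).
For the next term, n = 4, so the run lengths are 9, 4.

hhhhhhhhhllll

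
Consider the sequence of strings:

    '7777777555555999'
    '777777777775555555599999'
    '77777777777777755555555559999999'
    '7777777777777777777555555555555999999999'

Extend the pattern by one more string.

Each string has the form 7^{4n-1} 5^{2n+2} 9^{2n-1}, where the shown terms are n = 2, 3, 4, 5.
For the next term, n = 6, so the run lengths are 23, 14, 11.

777777777777777777777775555555555555599999999999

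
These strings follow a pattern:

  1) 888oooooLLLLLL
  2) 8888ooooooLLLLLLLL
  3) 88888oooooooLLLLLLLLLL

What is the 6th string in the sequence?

Each string has the form 8^{n} o^{n+2} L^{2n}, where the shown terms are n = 3, 4, 5.
At n = 8 the blocks have lengths 8, 10, 16.

88888888ooooooooooLLLLLLLLLLLLLLLL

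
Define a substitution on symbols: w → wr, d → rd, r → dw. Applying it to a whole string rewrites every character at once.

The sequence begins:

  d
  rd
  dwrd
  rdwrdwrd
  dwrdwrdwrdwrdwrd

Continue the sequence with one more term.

φ(dwrdwrdwrdwrdwrd) expands symbol-by-symbol to rd wr dw rd wr dw rd wr dw rd wr dw rd wr dw rd; joining the 16 pieces gives the next term.

rdwrdwrdwrdwrdwrdwrdwrdwrdwrdwrd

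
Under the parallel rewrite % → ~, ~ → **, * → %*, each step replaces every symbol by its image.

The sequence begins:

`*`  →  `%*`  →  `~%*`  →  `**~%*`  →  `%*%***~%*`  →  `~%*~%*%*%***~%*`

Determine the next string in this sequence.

**~%***~%*~%*~%*%*%***~%*

Replace each of the 15 characters of ~%*~%*%*%***~%* in place — ** ~ %* ** ~ %* ~ %* ~ %* %* %* ** ~ %* — and concatenate.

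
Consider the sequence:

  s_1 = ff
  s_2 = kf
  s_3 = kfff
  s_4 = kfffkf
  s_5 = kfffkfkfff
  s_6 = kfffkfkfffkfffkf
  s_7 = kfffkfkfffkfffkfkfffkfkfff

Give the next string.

Each term (from the third on) is the previous term followed by the one before it: term 3 = kf·ff = kfff.
So term 8 is kfffkfkfffkfffkfkfffkfkfff·kfffkfkfffkfffkf.

kfffkfkfffkfffkfkfffkfkfffkfffkfkfffkfffkf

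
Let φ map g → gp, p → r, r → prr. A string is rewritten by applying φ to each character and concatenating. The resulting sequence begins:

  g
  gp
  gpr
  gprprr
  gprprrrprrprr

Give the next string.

φ(gprprrrprrprr) expands symbol-by-symbol to gp r prr r prr prr prr r prr prr r prr prr; joining the 13 pieces gives the next term.

gprprrrprrprrprrrprrprrrprrprr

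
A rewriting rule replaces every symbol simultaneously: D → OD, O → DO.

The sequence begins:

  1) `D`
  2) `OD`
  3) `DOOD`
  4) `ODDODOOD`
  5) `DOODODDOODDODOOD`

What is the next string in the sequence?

ODDODOODDOODODDODOODODDOODDODOOD

Applying the rule to each of the 16 symbols of DOODODDOODDODOOD gives the pieces OD DO DO OD DO OD OD DO DO OD OD DO OD DO DO OD, which concatenate to the answer.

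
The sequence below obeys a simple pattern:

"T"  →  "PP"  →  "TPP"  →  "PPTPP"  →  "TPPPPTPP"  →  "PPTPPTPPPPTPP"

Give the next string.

This is a Fibonacci-style word recurrence s(k) = s(k−2)·s(k−1): e.g. T·PP = TPP.
Continuing: TPPPPTPP · PPTPPTPPPPTPP gives term 7.

TPPPPTPPPPTPPTPPPPTPP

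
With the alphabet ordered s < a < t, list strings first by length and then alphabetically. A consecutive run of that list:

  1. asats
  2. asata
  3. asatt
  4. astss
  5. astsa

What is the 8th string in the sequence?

Continuing the enumeration 3 steps past astsa: astsa → astst → astas → (answer).

astaa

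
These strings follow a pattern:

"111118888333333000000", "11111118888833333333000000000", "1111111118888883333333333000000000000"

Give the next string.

111111111118888888333333333333000000000000000

Each string has the form 1^{2n+1} 8^{n+2} 3^{2n+2} 0^{3n}, where the shown terms are n = 2, 3, 4.
At n = 5 the blocks have lengths 11, 7, 12, 15.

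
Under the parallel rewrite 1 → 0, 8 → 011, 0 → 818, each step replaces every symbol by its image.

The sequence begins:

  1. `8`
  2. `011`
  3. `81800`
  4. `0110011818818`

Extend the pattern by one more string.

818008188180001100110110011

φ(0110011818818) expands symbol-by-symbol to 818 0 0 818 818 0 0 011 0 011 011 0 011; joining the 13 pieces gives the next term.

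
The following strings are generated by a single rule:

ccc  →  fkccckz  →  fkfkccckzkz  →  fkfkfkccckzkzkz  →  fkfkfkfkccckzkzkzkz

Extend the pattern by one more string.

fkfkfkfkfkccckzkzkzkzkz

Every step adds fk to the front and kz to the end of the previous string.
One more step from fkfkfkfkccckzkzkzkz gives the answer.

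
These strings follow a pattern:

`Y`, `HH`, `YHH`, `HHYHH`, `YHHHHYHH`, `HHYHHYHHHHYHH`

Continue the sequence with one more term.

This is a Fibonacci-style word recurrence s(k) = s(k−2)·s(k−1): e.g. Y·HH = YHH.
The next term joins YHHHHYHH and HHYHHYHHHHYHH.

YHHHHYHHHHYHHYHHHHYHH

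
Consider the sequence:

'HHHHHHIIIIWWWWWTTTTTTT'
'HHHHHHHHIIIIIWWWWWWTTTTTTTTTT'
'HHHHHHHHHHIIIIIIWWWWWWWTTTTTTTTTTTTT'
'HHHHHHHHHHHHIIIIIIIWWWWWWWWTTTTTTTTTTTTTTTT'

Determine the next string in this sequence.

HHHHHHHHHHHHHHIIIIIIIIWWWWWWWWWTTTTTTTTTTTTTTTTTTT

The n-th term is 2n H's then n+1 I's then n+2 W's then 3n-2 T's, where the shown terms are n = 3, 4, 5, 6.
Setting n = 7 gives 14, 8, 9, 19 characters in each block.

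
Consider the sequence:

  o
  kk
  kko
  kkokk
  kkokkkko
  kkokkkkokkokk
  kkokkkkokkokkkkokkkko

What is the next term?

From term 3 onward, concatenate the last term with the second-to-last: kk·o = kko, kko·kk = kkokk, …
So term 8 is kkokkkkokkokkkkokkkko·kkokkkkokkokk.

kkokkkkokkokkkkokkkkokkokkkkokkokk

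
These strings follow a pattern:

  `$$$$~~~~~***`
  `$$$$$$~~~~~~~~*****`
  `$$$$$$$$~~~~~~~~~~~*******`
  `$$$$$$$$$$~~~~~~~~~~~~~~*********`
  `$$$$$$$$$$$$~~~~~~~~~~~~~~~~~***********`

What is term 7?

$$$$$$$$$$$$$$$$~~~~~~~~~~~~~~~~~~~~~~~***************

Term n consists of 2n+2 $'s, followed by 3n+2 ~'s, followed by 2n+1 *'s (n = 1, 2, …).
Setting n = 7 gives 16, 23, 15 characters in each block.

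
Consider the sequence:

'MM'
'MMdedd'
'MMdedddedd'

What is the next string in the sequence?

Every step adds dedd to the end: s(k+1) = s(k)·dedd.
Applying this once more to MMdedddedd:

MMdedddedddedd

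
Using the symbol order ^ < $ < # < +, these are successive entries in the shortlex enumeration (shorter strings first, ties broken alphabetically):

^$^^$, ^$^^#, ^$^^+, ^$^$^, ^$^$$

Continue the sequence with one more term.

^$^$#

Find the rightmost character of ^$^$$ below +, bump it to the next letter, and reset everything to its right to ^.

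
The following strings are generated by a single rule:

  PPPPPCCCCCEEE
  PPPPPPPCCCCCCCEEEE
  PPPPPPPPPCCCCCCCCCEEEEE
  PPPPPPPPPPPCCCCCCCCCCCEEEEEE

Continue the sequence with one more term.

The n-th term is 2n+1 P's then 2n+1 C's then n+1 E's, where the shown terms are n = 2, 3, 4, 5.
At n = 6 the blocks have lengths 13, 13, 7.

PPPPPPPPPPPPPCCCCCCCCCCCCCEEEEEEE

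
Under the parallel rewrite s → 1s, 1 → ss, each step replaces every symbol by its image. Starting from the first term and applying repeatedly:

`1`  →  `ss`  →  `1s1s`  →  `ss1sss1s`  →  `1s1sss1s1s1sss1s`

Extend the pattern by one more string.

ss1sss1s1s1sss1sss1sss1s1s1sss1s

Replace each of the 16 characters of 1s1sss1s1s1sss1s in place — ss 1s ss 1s 1s 1s ss 1s ss 1s ss 1s 1s 1s ss 1s — and concatenate.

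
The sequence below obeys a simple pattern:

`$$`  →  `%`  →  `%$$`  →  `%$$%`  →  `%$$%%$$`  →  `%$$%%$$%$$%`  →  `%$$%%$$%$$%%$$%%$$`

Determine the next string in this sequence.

Each term (from the third on) is the previous term followed by the one before it: term 3 = %·$$ = %$$.
The next term joins %$$%%$$%$$%%$$%%$$ and %$$%%$$%$$%.

%$$%%$$%$$%%$$%%$$%$$%%$$%$$%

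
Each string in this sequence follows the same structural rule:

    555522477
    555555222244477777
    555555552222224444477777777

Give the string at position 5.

555555555555222222222244444444477777777777777

The n-th term is 2n+2 5's then 2n 2's then 2n-1 4's then 3n-1 7's (n = 1, 2, …).
For term 5, n = 5, so the run lengths are 12, 10, 9, 14.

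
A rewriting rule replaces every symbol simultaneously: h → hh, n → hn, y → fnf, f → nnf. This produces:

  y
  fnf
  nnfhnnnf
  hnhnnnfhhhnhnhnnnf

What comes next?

hhhnhhhnhnhnnnfhhhhhhhnhhhnhhhnhnhnnnf

Applying the rule to each of the 18 symbols of hnhnnnfhhhnhnhnnnf gives the pieces hh hn hh hn hn hn nnf hh hh hh hn hh hn hh hn hn hn nnf, which concatenate to the answer.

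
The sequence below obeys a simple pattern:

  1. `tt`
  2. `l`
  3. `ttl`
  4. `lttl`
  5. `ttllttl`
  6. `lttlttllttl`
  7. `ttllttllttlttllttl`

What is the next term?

This is a Fibonacci-style word recurrence s(k) = s(k−2)·s(k−1): e.g. tt·l = ttl.
The next term joins lttlttllttl and ttllttllttlttllttl.

lttlttllttlttllttllttlttllttl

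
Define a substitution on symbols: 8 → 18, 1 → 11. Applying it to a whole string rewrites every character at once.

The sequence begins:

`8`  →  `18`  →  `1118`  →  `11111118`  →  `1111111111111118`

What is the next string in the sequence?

11111111111111111111111111111118

Replace each of the 16 characters of 1111111111111118 in place — 11 11 11 11 11 11 11 11 11 11 11 11 11 11 11 18 — and concatenate.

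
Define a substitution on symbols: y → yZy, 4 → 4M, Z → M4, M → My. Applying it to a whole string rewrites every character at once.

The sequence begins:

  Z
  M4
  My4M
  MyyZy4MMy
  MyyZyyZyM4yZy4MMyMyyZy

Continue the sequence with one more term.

Applying the rule to each of the 22 symbols of MyyZyyZyM4yZy4MMyMyyZy gives the pieces My yZy yZy M4 yZy yZy M4 yZy My 4M yZy M4 yZy 4M My My yZy My yZy yZy M4 yZy, which concatenate to the answer.

MyyZyyZyM4yZyyZyM4yZyMy4MyZyM4yZy4MMyMyyZyMyyZyyZyM4yZy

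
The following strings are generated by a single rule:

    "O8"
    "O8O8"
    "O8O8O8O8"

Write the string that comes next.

s(k+1) = s(k)·s(k) — each term doubles the last.
So the next term is two copies of O8O8O8O8.

O8O8O8O8O8O8O8O8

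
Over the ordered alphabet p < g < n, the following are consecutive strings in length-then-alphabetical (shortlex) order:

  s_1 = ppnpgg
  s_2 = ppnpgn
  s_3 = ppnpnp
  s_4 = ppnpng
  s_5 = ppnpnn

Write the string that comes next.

Find the rightmost character of ppnpnn below n, bump it to the next letter, and reset everything to its right to p.

ppngpp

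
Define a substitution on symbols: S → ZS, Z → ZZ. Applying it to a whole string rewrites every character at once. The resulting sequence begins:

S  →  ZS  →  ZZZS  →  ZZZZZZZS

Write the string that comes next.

Apply φ to ZZZZZZZS symbol by symbol: Z→ZZ, Z→ZZ, Z→ZZ, Z→ZZ, Z→ZZ, Z→ZZ, Z→ZZ, S→ZS; joined: ZZ ZZ ZZ ZZ ZZ ZZ ZZ ZS.

ZZZZZZZZZZZZZZZS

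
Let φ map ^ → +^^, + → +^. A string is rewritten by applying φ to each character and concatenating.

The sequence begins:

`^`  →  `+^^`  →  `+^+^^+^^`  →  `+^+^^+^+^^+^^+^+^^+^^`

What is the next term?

φ(+^+^^+^+^^+^^+^+^^+^^) expands symbol-by-symbol to +^ +^^ +^ +^^ +^^ +^ +^^ +^ +^^ +^^ +^ +^^ +^^ +^ +^^ +^ +^^ +^^ +^ +^^ +^^; joining the 21 pieces gives the next term.

+^+^^+^+^^+^^+^+^^+^+^^+^^+^+^^+^^+^+^^+^+^^+^^+^+^^+^^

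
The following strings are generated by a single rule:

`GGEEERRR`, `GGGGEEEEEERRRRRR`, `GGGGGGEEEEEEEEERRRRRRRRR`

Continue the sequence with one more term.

GGGGGGGGEEEEEEEEEEEERRRRRRRRRRRR

Term n consists of 2n G's, followed by 3n E's, followed by 3n R's (n = 1, 2, …).
For the next term, n = 4, so the run lengths are 8, 12, 12.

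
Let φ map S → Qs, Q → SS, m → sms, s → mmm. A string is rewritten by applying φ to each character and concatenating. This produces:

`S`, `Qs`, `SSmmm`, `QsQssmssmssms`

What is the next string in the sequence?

SSmmmSSmmmmmmsmsmmmmmmsmsmmmmmmsmsmmm

Replace each of the 13 characters of QsQssmssmssms in place — SS mmm SS mmm mmm sms mmm mmm sms mmm mmm sms mmm — and concatenate.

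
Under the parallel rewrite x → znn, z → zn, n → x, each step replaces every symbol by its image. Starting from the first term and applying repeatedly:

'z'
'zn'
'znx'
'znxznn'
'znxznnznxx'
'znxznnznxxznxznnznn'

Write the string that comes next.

Rewriting the 19 symbols of znxznnznxxznxznnznn one by one yields zn x znn zn x x zn x znn znn zn x znn zn x x zn x x; concatenated:

znxznnznxxznxznnznnznxznnznxxznxx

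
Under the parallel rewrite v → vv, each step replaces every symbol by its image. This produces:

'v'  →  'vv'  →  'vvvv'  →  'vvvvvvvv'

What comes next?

vvvvvvvvvvvvvvvv

Apply φ to vvvvvvvv symbol by symbol: v→vv, v→vv, v→vv, v→vv, v→vv, v→vv, v→vv, v→vv; joined: vv vv vv vv vv vv vv vv.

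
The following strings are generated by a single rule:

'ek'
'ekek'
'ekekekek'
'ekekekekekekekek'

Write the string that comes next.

ekekekekekekekekekekekekekekekek

Each string is two copies of the previous one concatenated.
So the next term is two copies of ekekekekekekekek.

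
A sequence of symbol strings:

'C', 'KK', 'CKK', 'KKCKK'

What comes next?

CKKKKCKK

Each term (from the third on) is the two preceding terms concatenated in order: term 3 = C·KK = CKK.
The next term joins CKK and KKCKK.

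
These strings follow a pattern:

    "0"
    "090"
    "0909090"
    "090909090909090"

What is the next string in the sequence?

Each string is two copies of the previous one joined by '9'.
Doubling 090909090909090 with '9' between the halves:

0909090909090909090909090909090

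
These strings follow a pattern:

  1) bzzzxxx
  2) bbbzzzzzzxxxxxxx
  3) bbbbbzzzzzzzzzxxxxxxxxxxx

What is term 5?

Each string has the form b^{2n-1} z^{3n} x^{4n-1} (n = 1, 2, …).
At n = 5 the blocks have lengths 9, 15, 19.

bbbbbbbbbzzzzzzzzzzzzzzzxxxxxxxxxxxxxxxxxxx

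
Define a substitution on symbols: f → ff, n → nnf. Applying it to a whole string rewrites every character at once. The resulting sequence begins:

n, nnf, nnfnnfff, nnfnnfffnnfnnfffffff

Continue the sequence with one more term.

Rewriting the 20 symbols of nnfnnfffnnfnnfffffff one by one yields nnf nnf ff nnf nnf ff ff ff nnf nnf ff nnf nnf ff ff ff ff ff ff ff; concatenated:

nnfnnfffnnfnnfffffffnnfnnfffnnfnnfffffffffffffff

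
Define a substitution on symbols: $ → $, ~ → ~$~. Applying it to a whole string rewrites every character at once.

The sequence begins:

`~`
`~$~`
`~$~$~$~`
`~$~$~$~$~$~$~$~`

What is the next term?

~$~$~$~$~$~$~$~$~$~$~$~$~$~$~$~

Replace each of the 15 characters of ~$~$~$~$~$~$~$~ in place — ~$~ $ ~$~ $ ~$~ $ ~$~ $ ~$~ $ ~$~ $ ~$~ $ ~$~ — and concatenate.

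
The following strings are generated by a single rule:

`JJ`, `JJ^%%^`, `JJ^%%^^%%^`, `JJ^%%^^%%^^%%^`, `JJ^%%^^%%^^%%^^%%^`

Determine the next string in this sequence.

Every step adds ^%%^ to the end: s(k+1) = s(k)·^%%^.
One more step from JJ^%%^^%%^^%%^^%%^ gives the answer.

JJ^%%^^%%^^%%^^%%^^%%^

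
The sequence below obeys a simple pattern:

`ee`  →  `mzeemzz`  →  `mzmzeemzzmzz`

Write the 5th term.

mzmzmzmzeemzzmzzmzzmzz

Every step adds mz to the front and mzz to the end of the previous string.
From mzmzeemzzmzz, 2 further steps: mzmzeemzzmzz → mzmzmzeemzzmzzmzz → (answer).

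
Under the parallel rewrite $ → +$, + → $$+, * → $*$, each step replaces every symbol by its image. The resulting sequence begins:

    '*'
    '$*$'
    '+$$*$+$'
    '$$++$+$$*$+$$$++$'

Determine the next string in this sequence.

Rewriting the 17 symbols of $$++$+$$*$+$$$++$ one by one yields +$ +$ $$+ $$+ +$ $$+ +$ +$ $*$ +$ $$+ +$ +$ +$ $$+ $$+ +$; concatenated:

+$+$$$+$$++$$$++$+$$*$+$$$++$+$+$$$+$$++$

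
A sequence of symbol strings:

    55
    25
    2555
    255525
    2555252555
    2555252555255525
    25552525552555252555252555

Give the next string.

255525255525552525552525552555252555255525

From term 3 onward, concatenate the last term with the second-to-last: 25·55 = 2555, 2555·25 = 255525, …
Continuing: 25552525552555252555252555 · 2555252555255525 gives term 8.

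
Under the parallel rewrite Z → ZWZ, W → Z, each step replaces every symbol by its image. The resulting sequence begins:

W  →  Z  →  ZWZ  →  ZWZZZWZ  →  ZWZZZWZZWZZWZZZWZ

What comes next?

Replace each of the 17 characters of ZWZZZWZZWZZWZZZWZ in place — ZWZ Z ZWZ ZWZ ZWZ Z ZWZ ZWZ Z ZWZ ZWZ Z ZWZ ZWZ ZWZ Z ZWZ — and concatenate.

ZWZZZWZZWZZWZZZWZZWZZZWZZWZZZWZZWZZWZZZWZ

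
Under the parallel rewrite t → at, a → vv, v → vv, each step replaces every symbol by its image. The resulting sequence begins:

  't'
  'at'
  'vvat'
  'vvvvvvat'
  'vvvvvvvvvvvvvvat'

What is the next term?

vvvvvvvvvvvvvvvvvvvvvvvvvvvvvvat

Replace each of the 16 characters of vvvvvvvvvvvvvvat in place — vv vv vv vv vv vv vv vv vv vv vv vv vv vv vv at — and concatenate.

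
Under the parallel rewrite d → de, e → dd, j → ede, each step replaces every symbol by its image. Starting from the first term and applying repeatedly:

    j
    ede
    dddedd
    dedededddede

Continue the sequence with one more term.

Expanding dedededddede: d→de, e→dd, d→de, e→dd, d→de, e→dd, d→de, d→de, d→de, e→dd, d→de, e→dd. Concatenated: de dd de dd de dd de de de dd de dd.

dedddedddedddedededddedd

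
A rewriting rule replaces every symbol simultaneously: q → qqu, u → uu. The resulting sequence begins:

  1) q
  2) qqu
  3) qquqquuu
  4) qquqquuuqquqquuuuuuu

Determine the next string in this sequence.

Replace each of the 20 characters of qquqquuuqquqquuuuuuu in place — qqu qqu uu qqu qqu uu uu uu qqu qqu uu qqu qqu uu uu uu uu uu uu uu — and concatenate.

qquqquuuqquqquuuuuuuqquqquuuqquqquuuuuuuuuuuuuuu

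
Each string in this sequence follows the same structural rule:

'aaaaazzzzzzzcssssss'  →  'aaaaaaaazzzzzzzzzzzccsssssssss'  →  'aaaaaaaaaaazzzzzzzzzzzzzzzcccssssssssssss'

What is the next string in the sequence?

aaaaaaaaaaaaaazzzzzzzzzzzzzzzzzzzccccsssssssssssssss

The n-th term is 3n-1 a's then 4n-1 z's then n-1 c's then 3n s's, where the shown terms are n = 2, 3, 4.
For the next term, n = 5, so the run lengths are 14, 19, 4, 15.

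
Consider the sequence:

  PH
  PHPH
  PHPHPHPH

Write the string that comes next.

Every step duplicates the string.
So the next term is two copies of PHPHPHPH.

PHPHPHPHPHPHPHPH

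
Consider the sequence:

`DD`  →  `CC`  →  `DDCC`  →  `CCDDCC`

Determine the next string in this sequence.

This is a Fibonacci-style word recurrence s(k) = s(k−2)·s(k−1): e.g. DD·CC = DDCC.
The next term joins DDCC and CCDDCC.

DDCCCCDDCC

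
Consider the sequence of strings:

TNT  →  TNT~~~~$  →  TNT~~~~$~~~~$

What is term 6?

The strings grow by a fixed suffix ~~~~$ each time.
From TNT~~~~$~~~~$, 3 further steps: TNT~~~~$~~~~$ → TNT~~~~$~~~~$~~~~$ → TNT~~~~$~~~~$~~~~$~~~~$ → (answer).

TNT~~~~$~~~~$~~~~$~~~~$~~~~$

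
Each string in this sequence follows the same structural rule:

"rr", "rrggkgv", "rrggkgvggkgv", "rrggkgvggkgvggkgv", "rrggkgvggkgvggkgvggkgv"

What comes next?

The strings grow by a fixed suffix ggkgv each time.
Applying this once more to rrggkgvggkgvggkgvggkgv:

rrggkgvggkgvggkgvggkgvggkgv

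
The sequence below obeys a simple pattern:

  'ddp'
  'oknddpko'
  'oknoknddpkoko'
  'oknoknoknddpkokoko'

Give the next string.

Every step adds okn to the front and ko to the end of the previous string.
One more step from oknoknoknddpkokoko gives the answer.

oknoknoknoknddpkokokoko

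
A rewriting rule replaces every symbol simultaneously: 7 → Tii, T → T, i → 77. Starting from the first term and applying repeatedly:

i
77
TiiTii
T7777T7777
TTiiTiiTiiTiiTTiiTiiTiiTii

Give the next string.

Applying the rule to each of the 26 symbols of TTiiTiiTiiTiiTTiiTiiTiiTii gives the pieces T T 77 77 T 77 77 T 77 77 T 77 77 T T 77 77 T 77 77 T 77 77 T 77 77, which concatenate to the answer.

TT7777T7777T7777T7777TT7777T7777T7777T7777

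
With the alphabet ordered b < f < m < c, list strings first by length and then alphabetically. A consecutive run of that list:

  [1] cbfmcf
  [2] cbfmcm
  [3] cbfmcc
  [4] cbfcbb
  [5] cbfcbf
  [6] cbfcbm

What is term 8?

cbfcfb

Continuing the enumeration 2 steps past cbfcbm: cbfcbm → cbfcbc → (answer).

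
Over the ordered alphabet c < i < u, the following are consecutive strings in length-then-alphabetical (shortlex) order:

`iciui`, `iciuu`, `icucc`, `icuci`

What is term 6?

icuic

Continuing the enumeration 2 steps past icuci: icuci → icucu → (answer).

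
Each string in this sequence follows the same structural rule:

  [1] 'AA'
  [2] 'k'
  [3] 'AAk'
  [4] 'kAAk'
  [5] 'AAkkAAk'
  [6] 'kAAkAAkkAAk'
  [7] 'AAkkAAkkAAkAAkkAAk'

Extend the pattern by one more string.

From term 3 onward, concatenate the second-to-last term with the last: AA·k = AAk, k·AAk = kAAk, …
So term 8 is kAAkAAkkAAk·AAkkAAkkAAkAAkkAAk.

kAAkAAkkAAkAAkkAAkkAAkAAkkAAk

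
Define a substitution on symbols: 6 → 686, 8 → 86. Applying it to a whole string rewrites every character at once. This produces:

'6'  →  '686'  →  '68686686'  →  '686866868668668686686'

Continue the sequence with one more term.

Replace each of the 21 characters of 686866868668668686686 in place — 686 86 686 86 686 686 86 686 86 686 686 86 686 686 86 686 86 686 686 86 686 — and concatenate.

6868668686686686866868668668686686686866868668668686686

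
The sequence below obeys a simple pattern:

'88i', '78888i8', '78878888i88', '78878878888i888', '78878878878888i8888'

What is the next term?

Every step adds 788 to the front and 8 to the end of the previous string.
Applying this once more to 78878878878888i8888:

78878878878878888i88888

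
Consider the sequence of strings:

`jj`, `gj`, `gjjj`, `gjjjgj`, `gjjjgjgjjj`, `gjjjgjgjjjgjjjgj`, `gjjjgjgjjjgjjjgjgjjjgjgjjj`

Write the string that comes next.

Each term (from the third on) is the previous term followed by the one before it: term 3 = gj·jj = gjjj.
The next term joins gjjjgjgjjjgjjjgjgjjjgjgjjj and gjjjgjgjjjgjjjgj.

gjjjgjgjjjgjjjgjgjjjgjgjjjgjjjgjgjjjgjjjgj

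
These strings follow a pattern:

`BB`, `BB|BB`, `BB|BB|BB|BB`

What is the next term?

Every step duplicates the string with '|' between the halves.
So the next term is two copies of BB|BB|BB|BB with '|' between the halves.

BB|BB|BB|BB|BB|BB|BB|BB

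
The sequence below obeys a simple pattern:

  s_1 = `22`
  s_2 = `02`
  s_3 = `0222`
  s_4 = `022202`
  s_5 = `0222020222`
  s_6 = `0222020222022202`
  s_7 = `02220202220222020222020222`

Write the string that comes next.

022202022202220202220202220222020222022202

Each term (from the third on) is the previous term followed by the one before it: term 3 = 02·22 = 0222.
The next term joins 02220202220222020222020222 and 0222020222022202.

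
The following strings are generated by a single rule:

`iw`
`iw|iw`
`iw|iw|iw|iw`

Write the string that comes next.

iw|iw|iw|iw|iw|iw|iw|iw

Each string is two copies of the previous one joined by '|'.
One more doubling of iw|iw|iw|iw gives the answer.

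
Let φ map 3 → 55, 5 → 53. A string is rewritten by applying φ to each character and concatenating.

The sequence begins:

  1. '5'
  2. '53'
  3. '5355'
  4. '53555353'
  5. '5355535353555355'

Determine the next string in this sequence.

Replace each of the 16 characters of 5355535353555355 in place — 53 55 53 53 53 55 53 55 53 55 53 53 53 55 53 53 — and concatenate.

53555353535553555355535353555353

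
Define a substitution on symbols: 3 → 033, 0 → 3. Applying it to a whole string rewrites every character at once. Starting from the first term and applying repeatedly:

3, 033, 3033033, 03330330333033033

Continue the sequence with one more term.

Rewriting the 17 symbols of 03330330333033033 one by one yields 3 033 033 033 3 033 033 3 033 033 033 3 033 033 3 033 033; concatenated:

30330330333033033303303303330330333033033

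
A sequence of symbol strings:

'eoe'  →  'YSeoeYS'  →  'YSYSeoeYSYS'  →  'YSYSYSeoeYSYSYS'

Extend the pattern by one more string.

Every step adds YS to the front and YS to the end of the previous string.
Applying this once more to YSYSYSeoeYSYSYS:

YSYSYSYSeoeYSYSYSYS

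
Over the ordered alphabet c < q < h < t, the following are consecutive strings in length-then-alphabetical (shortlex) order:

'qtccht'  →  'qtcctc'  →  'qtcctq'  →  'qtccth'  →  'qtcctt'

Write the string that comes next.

Treat qtcctt as a base-4 numeral over the given alphabet and add one, carrying through any trailing t's.

qtcqcc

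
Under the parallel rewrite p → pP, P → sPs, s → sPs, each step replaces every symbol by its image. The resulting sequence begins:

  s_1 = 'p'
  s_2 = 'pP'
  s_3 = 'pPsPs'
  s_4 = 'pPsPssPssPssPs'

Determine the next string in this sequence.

φ(pPsPssPssPssPs) expands symbol-by-symbol to pP sPs sPs sPs sPs sPs sPs sPs sPs sPs sPs sPs sPs sPs; joining the 14 pieces gives the next term.

pPsPssPssPssPssPssPssPssPssPssPssPssPssPs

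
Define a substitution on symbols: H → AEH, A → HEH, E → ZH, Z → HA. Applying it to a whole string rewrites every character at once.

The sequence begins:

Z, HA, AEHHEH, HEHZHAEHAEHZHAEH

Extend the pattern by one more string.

AEHZHAEHHAAEHHEHZHAEHHEHZHAEHHAAEHHEHZHAEH

Applying the rule to each of the 16 symbols of HEHZHAEHAEHZHAEH gives the pieces AEH ZH AEH HA AEH HEH ZH AEH HEH ZH AEH HA AEH HEH ZH AEH, which concatenate to the answer.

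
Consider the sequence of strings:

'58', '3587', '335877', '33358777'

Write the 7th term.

Each term wraps the previous one in 3 on the left and 7 on the right.
From 33358777, 3 further steps: 33358777 → 3333587777 → 333335877777 → (answer).

33333358777777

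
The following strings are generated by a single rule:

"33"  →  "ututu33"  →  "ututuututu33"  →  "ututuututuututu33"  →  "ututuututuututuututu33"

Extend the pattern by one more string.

Each term is the previous one with ututu prepended.
Applying this once more to ututuututuututuututu33:

ututuututuututuututuututu33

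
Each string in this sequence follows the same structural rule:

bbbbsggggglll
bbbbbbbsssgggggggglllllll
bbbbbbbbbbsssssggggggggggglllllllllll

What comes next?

Term n consists of 3n+1 b's, followed by 2n-1 s's, followed by 3n+2 g's, followed by 4n-1 l's (n = 1, 2, …).
At n = 4 the blocks have lengths 13, 7, 14, 15.

bbbbbbbbbbbbbsssssssgggggggggggggglllllllllllllll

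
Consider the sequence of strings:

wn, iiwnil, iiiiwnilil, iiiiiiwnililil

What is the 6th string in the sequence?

Each term wraps the previous one in ii on the left and il on the right.
From iiiiiiwnililil, 2 further steps: iiiiiiwnililil → iiiiiiiiwnilililil → (answer).

iiiiiiiiiiwnililililil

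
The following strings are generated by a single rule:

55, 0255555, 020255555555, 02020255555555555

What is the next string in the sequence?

0202020255555555555555

s(k+1) = 02·s(k)·555, so each term gains 02 as a prefix and 555 as a suffix.
One more step from 02020255555555555 gives the answer.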